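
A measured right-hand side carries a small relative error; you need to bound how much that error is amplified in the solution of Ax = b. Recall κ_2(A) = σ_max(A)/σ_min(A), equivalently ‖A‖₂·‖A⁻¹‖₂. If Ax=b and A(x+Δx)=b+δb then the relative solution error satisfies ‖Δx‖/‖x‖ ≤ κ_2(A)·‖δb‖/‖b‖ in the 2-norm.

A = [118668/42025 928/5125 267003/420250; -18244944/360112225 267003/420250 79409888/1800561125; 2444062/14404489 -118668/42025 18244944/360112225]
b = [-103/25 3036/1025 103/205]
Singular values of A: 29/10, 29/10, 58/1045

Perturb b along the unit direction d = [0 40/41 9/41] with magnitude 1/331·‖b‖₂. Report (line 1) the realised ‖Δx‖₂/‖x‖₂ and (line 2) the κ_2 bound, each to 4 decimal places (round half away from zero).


0.0051
0.1579

largest singular value 29/10, smallest 58/1045
condition number: (29/10) ÷ (58/1045) = 52.2500
bound on ‖Δx‖/‖x‖: κ·ε = 52.2500·1/331 = 0.1579
solve Ax = b  →  x = [-13.2517 -0.0336 52.4214]
‖b‖ = 5.0990, ‖x‖ = 54.0704
Δx = A⁻¹·δb where δb = 1/331·5.0990·d; ‖Δx‖ = 0.2776
relative error = 0.0051
tightness: 0.0051 against a bound of 0.1579 (unrounded ratio ≈ 0.0325)


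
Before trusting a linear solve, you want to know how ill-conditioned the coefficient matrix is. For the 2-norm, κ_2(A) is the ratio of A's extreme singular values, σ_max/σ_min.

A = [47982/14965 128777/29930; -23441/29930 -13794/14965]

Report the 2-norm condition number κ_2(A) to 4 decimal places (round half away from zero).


73.0000

AᵀA = [5805217/532900 1934064/133225; 1934064/133225 10318033/532900]; tr = 322465/10658, det = 14641/85264
solving λ² − 322465/10658·λ + 14641/85264 = 0 gives λ = 121/4, 121/21316
κ_2(A) = √(λ_max/λ_min) = √((121/4) / (121/21316)) = 73.0000


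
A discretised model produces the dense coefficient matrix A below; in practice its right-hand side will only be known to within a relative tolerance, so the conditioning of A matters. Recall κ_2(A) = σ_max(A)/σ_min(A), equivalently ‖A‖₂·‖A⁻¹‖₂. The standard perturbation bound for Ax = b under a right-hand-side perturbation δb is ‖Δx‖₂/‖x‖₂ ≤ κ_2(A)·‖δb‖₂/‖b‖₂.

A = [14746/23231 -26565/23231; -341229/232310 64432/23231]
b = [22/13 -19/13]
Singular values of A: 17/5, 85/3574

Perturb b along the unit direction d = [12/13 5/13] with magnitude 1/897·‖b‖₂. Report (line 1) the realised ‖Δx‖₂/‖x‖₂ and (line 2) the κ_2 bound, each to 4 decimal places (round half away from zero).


0.0025
0.1594

from the listed singular values, σ₁ = 17/5, σ_n = 85/3574
κ_2(A) = (17/5) / (85/3574) = 142.9600
bound on ‖Δx‖/‖x‖: κ·ε = 142.9600·1/897 = 0.1594
solve Ax = b  →  x = [37.3772 19.2678]
‖b‖₂ = 2.2361 and ‖x‖₂ = 42.0512
Δx = A⁻¹·δb where δb = 1/897·2.2361·d; ‖Δx‖ = 0.1048
realised ‖Δx‖/‖x‖ = 0.0025
realised/bound (from unrounded values) ≈ 0.0156


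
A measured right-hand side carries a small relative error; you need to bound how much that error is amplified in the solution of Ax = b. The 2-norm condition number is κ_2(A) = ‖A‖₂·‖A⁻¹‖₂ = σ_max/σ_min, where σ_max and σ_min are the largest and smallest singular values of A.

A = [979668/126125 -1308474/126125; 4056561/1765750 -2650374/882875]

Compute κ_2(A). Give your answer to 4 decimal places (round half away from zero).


form AᵀA = [327306508209/4988596900 -109099739403/1247149225; -109099739403/1247149225 145468141704/1247149225] with trace 36367163001/199543876 and determinant 13286025/49885969
solving λ² − 36367163001/199543876·λ + 13286025/49885969 = 0 gives λ = 729/4, 72900/49885969
so κ_2 = √((729/4) / (72900/49885969)) = 353.1500

353.1500


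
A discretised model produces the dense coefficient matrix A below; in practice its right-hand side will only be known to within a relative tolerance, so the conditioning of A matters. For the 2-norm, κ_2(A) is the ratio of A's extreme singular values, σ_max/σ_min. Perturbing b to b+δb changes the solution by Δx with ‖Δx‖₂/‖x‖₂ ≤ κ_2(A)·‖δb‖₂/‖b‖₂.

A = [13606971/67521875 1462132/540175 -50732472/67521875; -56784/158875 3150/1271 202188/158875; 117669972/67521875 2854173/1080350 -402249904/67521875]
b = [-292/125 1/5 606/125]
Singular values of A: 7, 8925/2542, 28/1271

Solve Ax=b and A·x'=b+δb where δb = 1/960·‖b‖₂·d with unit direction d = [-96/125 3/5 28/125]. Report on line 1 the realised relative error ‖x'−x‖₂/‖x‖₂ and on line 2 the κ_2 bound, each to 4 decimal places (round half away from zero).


0.0019
0.3310

σ_max = 7, σ_min = 28/1271
κ_2(A) = 7 / (28/1271) = 317.7500
bound on ‖Δx‖/‖x‖: κ·ε = 317.7500·1/960 = 0.3310
solve Ax = b  →  x = [130.9477 -0.2337 37.3886]
‖b‖₂ = 5.3852 and ‖x‖₂ = 136.1810
Δx = A⁻¹·δb where δb = 1/960·5.3852·d; ‖Δx‖ = 0.2546
relative error = 0.0019
realised/bound (from unrounded values) ≈ 0.0056


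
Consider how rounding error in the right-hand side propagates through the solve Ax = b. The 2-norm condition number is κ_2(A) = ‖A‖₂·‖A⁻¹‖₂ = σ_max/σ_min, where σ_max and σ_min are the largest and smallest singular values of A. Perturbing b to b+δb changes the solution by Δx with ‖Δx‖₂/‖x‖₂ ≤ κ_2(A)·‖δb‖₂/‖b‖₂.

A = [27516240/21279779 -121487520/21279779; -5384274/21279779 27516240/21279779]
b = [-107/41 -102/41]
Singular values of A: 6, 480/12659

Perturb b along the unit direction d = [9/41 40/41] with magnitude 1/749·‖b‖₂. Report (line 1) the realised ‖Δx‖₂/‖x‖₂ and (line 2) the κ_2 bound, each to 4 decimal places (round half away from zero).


σ_max = 6, σ_min = 480/12659
κ_2(A) = 6 / (480/12659) = 158.2375
worst-case relative error ≤ 158.2375 × 1/749 = 0.2113
solve Ax = b  →  x = [-77.2622 -17.0423]
‖b‖ = 3.6056, ‖x‖ = 79.1195
Δx = A⁻¹·δb where δb = 1/749·3.6056·d; ‖Δx‖ = 0.1270
realised ‖Δx‖/‖x‖ = 0.0016
realised/bound (from unrounded values) ≈ 0.0076

0.0016
0.2113


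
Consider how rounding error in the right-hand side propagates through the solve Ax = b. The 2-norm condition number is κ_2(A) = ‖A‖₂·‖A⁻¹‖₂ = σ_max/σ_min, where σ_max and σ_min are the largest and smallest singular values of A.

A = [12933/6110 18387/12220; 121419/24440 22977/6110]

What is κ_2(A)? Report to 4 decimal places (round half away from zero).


M = AᵀA = [20613933/706880 3864429/176720; 3864429/176720 2899233/176720]. tr(M)=6442173/141376, det(M)=531441/2262016
λ_max, λ_min = (6442173/141376 ± √41482809711225/19987173376)/2 = 729/16, 729/141376
σ_max=√(729/16)=(27/4), σ_min=√(729/141376)=(27/376) → κ = 94.0000

94.0000


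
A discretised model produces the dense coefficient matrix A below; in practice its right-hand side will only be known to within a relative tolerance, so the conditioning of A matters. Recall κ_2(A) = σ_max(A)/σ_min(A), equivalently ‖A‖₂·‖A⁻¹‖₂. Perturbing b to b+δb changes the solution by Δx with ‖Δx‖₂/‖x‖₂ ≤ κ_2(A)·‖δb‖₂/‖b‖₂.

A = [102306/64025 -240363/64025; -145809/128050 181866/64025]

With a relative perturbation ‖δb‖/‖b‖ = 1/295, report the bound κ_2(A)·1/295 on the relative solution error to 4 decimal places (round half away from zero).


0.3339

form AᵀA = [194234877/50451700 -4658391/504517; -4658391/504517 279537273/12612925] with trace 100952613/3880900 and determinant 6765201/97022500
solving λ² − 100952613/3880900·λ + 6765201/97022500 = 0 gives λ = 2601/100, 2601/970225
κ_2(A) = √(λ_max/λ_min) = √((2601/100) / (2601/970225)) = 98.5000
bound on ‖Δx‖/‖x‖: κ·ε = 98.5000·1/295 = 0.3339


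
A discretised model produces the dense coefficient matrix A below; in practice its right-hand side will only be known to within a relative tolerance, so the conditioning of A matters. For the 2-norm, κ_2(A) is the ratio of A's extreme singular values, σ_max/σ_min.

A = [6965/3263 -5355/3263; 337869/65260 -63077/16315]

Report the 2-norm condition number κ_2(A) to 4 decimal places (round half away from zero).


M = AᵀA = [790295569/25200400 -148174677/6300100; -148174677/6300100 27784666/1575025]. tr(M)=49394009/1008016, det(M)=60025/1008016
solving λ² − 49394009/1008016·λ + 60025/1008016 = 0 gives λ = 49, 1225/1008016
σ_max=√49=7, σ_min=√(1225/1008016)=(35/1004) → κ = 200.8000

200.8000


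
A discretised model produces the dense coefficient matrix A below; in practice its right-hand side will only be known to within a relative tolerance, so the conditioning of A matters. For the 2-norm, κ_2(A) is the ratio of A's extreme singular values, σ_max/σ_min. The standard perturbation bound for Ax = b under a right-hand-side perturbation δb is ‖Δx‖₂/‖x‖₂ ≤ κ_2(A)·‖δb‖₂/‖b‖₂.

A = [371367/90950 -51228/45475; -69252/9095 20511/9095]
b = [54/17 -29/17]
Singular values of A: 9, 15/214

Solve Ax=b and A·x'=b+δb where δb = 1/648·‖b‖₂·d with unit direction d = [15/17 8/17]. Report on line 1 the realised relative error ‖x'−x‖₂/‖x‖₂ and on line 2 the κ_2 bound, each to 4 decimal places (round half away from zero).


0.0028
0.1981

from the listed singular values, σ₁ = 9, σ_n = 15/214
condition number: 9 ÷ (15/214) = 128.4000
bound on ‖Δx‖/‖x‖: κ·ε = 128.4000·1/648 = 0.1981
solve Ax = b  →  x = [8.3093 27.2987]
2-norm of b is 3.6056; of x, 28.5353
δb = ε·‖b‖·d = [0.0049 0.0026]; solving A·Δx = δb gives ‖Δx‖ = 0.0794
realised ‖Δx‖/‖x‖ = 0.0028
tightness: 0.0028 against a bound of 0.1981 (unrounded ratio ≈ 0.0140)


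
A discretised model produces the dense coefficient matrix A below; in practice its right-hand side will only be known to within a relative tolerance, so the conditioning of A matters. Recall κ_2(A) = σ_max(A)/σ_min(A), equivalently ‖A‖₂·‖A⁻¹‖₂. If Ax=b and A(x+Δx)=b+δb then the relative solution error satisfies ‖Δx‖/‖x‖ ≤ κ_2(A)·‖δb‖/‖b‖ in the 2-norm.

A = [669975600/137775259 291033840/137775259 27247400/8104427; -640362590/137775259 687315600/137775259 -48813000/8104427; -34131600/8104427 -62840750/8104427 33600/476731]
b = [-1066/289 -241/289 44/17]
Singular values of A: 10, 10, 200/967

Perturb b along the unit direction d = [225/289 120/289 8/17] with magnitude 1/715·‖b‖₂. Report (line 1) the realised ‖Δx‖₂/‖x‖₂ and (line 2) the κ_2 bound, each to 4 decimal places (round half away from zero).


largest singular value 10, smallest 200/967
κ_2(A) = 10 / (200/967) = 48.3500
worst-case relative error ≤ 48.3500 × 1/715 = 0.0676
solve Ax = b  →  x = [5.6323 -3.4572 -7.0714]
‖b‖ = 4.5826, ‖x‖ = 9.6788
with δb = [0.0050 0.0027 0.0030], A·Δx = δb → ‖Δx‖ = 0.0310
relative error = 0.0032
realised/bound (from unrounded values) ≈ 0.0473

0.0032
0.0676


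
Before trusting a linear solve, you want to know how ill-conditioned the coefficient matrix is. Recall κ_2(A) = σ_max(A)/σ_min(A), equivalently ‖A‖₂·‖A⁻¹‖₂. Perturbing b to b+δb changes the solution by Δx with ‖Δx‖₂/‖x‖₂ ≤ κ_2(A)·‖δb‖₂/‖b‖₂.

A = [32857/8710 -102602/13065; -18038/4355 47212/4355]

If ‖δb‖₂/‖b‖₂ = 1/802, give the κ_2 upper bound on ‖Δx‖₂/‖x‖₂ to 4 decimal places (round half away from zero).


0.0313

M = AᵀA = [95242409/3034564 -169617085/2275923; -169617085/2275923 1223517076/6827769]. tr(M)=34031065/161604, det(M)=2829124/40401
λ_max, λ_min = (34031065/161604 ± √1150798220955889/26115852816)/2 = 841/4, 13456/40401
σ_max=√(841/4)=(29/2), σ_min=√(13456/40401)=(116/201) → κ = 25.1250
worst-case relative error ≤ 25.1250 × 1/802 = 0.0313


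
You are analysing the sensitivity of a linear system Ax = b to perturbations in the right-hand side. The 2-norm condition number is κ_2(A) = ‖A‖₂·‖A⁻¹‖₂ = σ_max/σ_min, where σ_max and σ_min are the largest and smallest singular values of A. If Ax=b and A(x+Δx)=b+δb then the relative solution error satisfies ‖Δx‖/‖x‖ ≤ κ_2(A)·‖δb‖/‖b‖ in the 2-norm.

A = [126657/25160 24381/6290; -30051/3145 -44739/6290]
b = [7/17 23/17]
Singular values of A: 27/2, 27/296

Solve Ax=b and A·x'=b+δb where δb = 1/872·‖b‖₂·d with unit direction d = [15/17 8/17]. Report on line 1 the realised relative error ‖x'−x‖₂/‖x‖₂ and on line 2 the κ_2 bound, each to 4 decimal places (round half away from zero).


0.0016
0.1697

σ_max = 27/2, σ_min = 27/296
κ = σ_max/σ_min = (27/2)/(27/296) = 148.0000
bound on ‖Δx‖/‖x‖: κ·ε = 148.0000·1/872 = 0.1697
solve Ax = b  →  x = [-6.6370 8.7259]
‖b‖ = 1.4142, ‖x‖ = 10.9632
δb = ε·‖b‖·d = [0.0014 0.0008]; solving A·Δx = δb gives ‖Δx‖ = 0.0178
relative error = 0.0016
realised/bound (from unrounded values) ≈ 0.0096


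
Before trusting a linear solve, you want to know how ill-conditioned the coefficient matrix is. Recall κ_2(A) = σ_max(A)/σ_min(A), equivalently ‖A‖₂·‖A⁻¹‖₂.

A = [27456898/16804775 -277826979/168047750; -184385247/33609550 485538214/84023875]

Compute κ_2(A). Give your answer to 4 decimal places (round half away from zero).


AᵀA = [59221510883809/1807362961924 -77723480432304/2259203702405; -77723480432304/2259203702405 1632283614844009/45184074048100]; tr = 1850666698537/26863302050, det = 1186458025/8596256656
solving λ² − 1850666698537/26863302050·λ + 1186458025/8596256656 = 0 gives λ = 6889/100, 4305625/2149064164
σ_max=√(6889/100)=(83/10), σ_min=√(4305625/2149064164)=(2075/46358) → κ = 185.4320

185.4320


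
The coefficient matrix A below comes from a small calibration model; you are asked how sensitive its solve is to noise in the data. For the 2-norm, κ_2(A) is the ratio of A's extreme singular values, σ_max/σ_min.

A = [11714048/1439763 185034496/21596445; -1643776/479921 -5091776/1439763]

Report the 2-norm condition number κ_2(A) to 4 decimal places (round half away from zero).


286.4250

AᵀA = [955839741952/12265784001 15054090125312/183986760015; 15054090125312/183986760015 237107431051264/2759801400225]; tr = 537659183104/3281571225, det = 1073741824/3281571225
solving λ² − 537659183104/3281571225·λ + 1073741824/3281571225 = 0 gives λ = 4096/25, 262144/131262849
κ = σ_max/σ_min = (64/5)/(512/11457) = 286.4250


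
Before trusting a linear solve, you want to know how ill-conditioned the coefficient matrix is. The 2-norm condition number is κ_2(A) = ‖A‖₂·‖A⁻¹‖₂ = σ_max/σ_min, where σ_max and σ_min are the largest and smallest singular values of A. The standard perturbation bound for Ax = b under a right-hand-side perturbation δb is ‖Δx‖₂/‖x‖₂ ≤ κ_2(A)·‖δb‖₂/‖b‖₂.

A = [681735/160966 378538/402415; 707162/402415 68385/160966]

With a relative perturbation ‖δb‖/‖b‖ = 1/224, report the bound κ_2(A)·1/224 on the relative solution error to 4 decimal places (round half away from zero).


M = AᵀA = [80588033329/3832848100 181314720/38328481; 181314720/38328481 4083294529/3832848100]. tr(M)=25184809/1140050, det(M)=4879681/228010000
char-poly roots: 2209/100 and 2209/2280100
so κ_2 = √((2209/100) / (2209/2280100)) = 151.0000
worst-case relative error ≤ 151.0000 × 1/224 = 0.6741

0.6741


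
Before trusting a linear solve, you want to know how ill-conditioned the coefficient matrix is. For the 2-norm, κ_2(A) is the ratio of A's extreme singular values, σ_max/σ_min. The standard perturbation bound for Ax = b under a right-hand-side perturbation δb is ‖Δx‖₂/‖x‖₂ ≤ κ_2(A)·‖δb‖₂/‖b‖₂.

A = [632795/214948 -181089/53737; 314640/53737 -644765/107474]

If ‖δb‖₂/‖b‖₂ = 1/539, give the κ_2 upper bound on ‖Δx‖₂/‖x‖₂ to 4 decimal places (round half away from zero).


0.0809

form AᵀA = [6866445625/159870736 -1800449595/39967684; -1800449595/39967684 1892369581/39967684] with trace 17165189/190096 and determinant 3258025/760384
λ_max, λ_min = (17165189/190096 ± √294024375885321/36136489216)/2 = 361/4, 9025/190096
so κ_2 = √((361/4) / (9025/190096)) = 43.6000
perturbation bound = 43.6000·1/539 = 0.0809


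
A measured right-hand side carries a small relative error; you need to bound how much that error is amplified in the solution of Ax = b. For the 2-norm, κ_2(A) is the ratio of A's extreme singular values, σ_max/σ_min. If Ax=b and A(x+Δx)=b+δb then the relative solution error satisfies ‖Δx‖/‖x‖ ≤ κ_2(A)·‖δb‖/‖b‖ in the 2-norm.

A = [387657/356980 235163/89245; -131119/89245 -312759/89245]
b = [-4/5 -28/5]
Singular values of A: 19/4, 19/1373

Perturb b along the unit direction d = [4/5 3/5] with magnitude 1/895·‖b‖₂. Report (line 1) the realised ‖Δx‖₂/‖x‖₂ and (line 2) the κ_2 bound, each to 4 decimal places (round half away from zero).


0.0016
0.3835

from the listed singular values, σ₁ = 19/4, σ_n = 19/1373
κ_2(A) = (19/4) / (19/1373) = 343.2500
κ_2(A)·‖δb‖/‖b‖ = 0.3835
solve Ax = b  →  x = [267.1417 -110.3968]
‖b‖ = 5.6569, ‖x‖ = 289.0539
Δx = A⁻¹·δb where δb = 1/895·5.6569·d; ‖Δx‖ = 0.4567
realised ‖Δx‖/‖x‖ = 0.0016
so the bound overstates the realised error by a factor of ≈ 242.7154 (computed from the unrounded values)


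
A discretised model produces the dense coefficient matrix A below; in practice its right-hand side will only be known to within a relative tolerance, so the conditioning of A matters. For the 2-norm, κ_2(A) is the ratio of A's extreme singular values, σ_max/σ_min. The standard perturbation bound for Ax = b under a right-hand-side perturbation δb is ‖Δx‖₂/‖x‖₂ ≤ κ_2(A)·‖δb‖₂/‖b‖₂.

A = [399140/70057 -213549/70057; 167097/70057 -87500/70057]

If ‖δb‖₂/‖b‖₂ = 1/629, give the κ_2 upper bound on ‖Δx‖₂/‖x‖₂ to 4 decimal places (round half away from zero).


M = AᵀA = [1107894361/29041321 -590869440/29041321; -590869440/29041321 315144529/29041321]. tr(M)=4924010/100489, det(M)=2401/100489
eigenvalues of AᵀA: λ = (tr ± √(tr²−4·det))/2 = 49, 49/100489
κ = σ_max/σ_min = 7/(7/317) = 317.0000
perturbation bound = 317.0000·1/629 = 0.5040

0.5040


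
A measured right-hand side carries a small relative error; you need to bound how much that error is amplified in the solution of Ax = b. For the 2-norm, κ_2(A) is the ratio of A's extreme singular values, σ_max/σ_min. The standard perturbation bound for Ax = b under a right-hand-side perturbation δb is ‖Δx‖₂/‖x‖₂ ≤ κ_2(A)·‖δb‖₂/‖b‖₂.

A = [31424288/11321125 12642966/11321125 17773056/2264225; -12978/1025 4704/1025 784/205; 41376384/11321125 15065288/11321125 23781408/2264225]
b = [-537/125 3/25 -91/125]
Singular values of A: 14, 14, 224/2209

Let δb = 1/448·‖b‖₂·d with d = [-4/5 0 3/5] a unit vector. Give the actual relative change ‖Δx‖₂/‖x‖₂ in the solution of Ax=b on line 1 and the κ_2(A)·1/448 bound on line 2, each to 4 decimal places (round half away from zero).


0.0032
0.3082

from the listed singular values, σ₁ = 14, σ_n = 224/2209
κ = σ_max/σ_min = 14/(224/2209) = 138.0625
κ_2(A)·‖δb‖/‖b‖ = 0.3082
solve Ax = b  →  x = [-8.1634 -27.7339 6.2852]
‖b‖₂ = 4.3589 and ‖x‖₂ = 29.5857
re-solving with b+δb shifts x by Δx of norm 0.0960
dividing the unrounded norms, ‖Δx‖/‖x‖ = 0.0032
so the bound overstates the realised error by a factor of ≈ 95.0239 (computed from the unrounded values)


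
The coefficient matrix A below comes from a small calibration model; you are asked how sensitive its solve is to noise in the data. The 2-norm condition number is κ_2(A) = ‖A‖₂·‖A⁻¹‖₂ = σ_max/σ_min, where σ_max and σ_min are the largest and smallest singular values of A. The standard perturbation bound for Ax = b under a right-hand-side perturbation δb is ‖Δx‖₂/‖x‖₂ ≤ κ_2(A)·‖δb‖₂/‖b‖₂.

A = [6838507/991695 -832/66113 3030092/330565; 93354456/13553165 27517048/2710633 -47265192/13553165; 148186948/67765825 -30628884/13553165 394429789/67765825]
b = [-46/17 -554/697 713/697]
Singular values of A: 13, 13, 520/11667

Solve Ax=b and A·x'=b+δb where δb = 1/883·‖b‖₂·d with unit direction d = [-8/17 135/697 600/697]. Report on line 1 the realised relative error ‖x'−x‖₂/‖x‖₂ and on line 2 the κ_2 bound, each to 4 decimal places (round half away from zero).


0.0017
0.3303

from the listed singular values, σ₁ = 13, σ_n = 520/11667
κ_2(A) = 13 / (520/11667) = 291.6750
worst-case relative error ≤ 291.6750 × 1/883 = 0.3303
solve Ax = b  →  x = [-28.8480 26.8623 21.4437]
2-norm of b is 3.0000; of x, 44.8734
δb = ε·‖b‖·d = [-0.0016 0.0007 0.0029]; solving A·Δx = δb gives ‖Δx‖ = 0.0762
relative error = 0.0017
tightness: 0.0017 against a bound of 0.3303 (unrounded ratio ≈ 0.0051)


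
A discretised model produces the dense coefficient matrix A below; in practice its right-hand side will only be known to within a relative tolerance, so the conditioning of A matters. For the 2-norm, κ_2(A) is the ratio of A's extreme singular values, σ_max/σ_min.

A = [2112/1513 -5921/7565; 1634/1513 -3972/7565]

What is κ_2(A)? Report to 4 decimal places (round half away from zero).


35.6000

form AᵀA = [7130500/2289169 -3799080/2289169; -3799080/2289169 2033401/2289169] with trace 31709/7921 and determinant 100/7921
solving λ² − 31709/7921·λ + 100/7921 = 0 gives λ = 4, 25/7921
κ = σ_max/σ_min = 2/(5/89) = 35.6000


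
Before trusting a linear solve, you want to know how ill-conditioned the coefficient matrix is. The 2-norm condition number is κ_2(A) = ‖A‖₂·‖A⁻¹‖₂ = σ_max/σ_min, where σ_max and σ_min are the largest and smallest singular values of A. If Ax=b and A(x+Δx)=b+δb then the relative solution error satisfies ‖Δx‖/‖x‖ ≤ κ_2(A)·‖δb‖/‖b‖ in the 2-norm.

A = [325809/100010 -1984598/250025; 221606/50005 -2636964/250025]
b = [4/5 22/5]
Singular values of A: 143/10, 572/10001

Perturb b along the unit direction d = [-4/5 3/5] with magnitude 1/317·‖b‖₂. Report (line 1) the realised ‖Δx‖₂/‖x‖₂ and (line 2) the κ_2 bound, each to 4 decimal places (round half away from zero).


0.0071
0.7887

σ_max = 143/10, σ_min = 572/10001
κ = σ_max/σ_min = (143/10)/(572/10001) = 250.0250
bound on ‖Δx‖/‖x‖: κ·ε = 250.0250·1/317 = 0.7887
solve Ax = b  →  x = [32.3862 13.1912]
‖b‖₂ = 4.4721 and ‖x‖₂ = 34.9697
δb = ε·‖b‖·d = [-0.0113 0.0085]; solving A·Δx = δb gives ‖Δx‖ = 0.2467
relative error = 0.0071
so the bound overstates the realised error by a factor of ≈ 111.8182 (computed from the unrounded values)


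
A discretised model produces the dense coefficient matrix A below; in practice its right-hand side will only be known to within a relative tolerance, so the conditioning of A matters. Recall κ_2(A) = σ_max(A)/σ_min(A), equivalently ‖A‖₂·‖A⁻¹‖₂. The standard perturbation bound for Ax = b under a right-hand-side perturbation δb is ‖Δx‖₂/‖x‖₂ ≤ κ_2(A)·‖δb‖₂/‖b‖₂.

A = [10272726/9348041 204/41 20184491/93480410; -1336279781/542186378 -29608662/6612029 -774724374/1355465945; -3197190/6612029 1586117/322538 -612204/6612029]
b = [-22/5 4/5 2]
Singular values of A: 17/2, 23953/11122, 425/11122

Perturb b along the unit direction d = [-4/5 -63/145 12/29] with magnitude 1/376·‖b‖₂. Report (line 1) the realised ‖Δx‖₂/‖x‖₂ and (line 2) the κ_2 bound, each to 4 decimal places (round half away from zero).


largest singular value 17/2, smallest 425/11122
κ = σ_max/σ_min = (17/2)/(425/11122) = 222.4400
worst-case relative error ≤ 222.4400 × 1/376 = 0.5916
solve Ax = b  →  x = [-23.9123 -0.0257 101.9143]
‖b‖₂ = 4.8990 and ‖x‖₂ = 104.6820
Δx = A⁻¹·δb where δb = 1/376·4.8990·d; ‖Δx‖ = 0.3410
dividing the unrounded norms, ‖Δx‖/‖x‖ = 0.0033
realised/bound (from unrounded values) ≈ 0.0055

0.0033
0.5916


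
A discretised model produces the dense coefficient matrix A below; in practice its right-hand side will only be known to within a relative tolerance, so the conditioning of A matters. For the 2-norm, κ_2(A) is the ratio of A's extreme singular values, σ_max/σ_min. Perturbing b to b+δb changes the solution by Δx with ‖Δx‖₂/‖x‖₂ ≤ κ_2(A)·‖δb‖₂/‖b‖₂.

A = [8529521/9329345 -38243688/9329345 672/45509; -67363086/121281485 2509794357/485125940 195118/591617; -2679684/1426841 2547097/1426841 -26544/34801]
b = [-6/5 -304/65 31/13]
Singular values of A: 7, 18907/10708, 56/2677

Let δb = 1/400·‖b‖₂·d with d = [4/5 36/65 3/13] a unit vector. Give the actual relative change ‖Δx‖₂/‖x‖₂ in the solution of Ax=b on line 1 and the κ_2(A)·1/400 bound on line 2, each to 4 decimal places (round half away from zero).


0.0045
0.8366

largest singular value 7, smallest 56/2677
condition number: 7 ÷ (56/2677) = 334.6250
perturbation bound = 334.6250·1/400 = 0.8366
solve Ax = b  →  x = [63.9539 14.0968 -127.6049]
‖b‖₂ = 5.3852 and ‖x‖₂ = 143.4289
δb = ε·‖b‖·d = [0.0108 0.0075 0.0031]; solving A·Δx = δb gives ‖Δx‖ = 0.6436
dividing the unrounded norms, ‖Δx‖/‖x‖ = 0.0045
tightness: 0.0045 against a bound of 0.8366 (unrounded ratio ≈ 0.0054)


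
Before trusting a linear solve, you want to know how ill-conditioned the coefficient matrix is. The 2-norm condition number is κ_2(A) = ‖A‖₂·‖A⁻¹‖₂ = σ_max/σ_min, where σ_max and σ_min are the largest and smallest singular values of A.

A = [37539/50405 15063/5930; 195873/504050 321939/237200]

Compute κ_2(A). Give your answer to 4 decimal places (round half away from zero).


379.5200

form AᵀA = [620359461/879122500 17014067091/7032980000; 17014067091/7032980000 466675070121/56263840000] with trace 810204921/90022144 and determinant 50625/90022144
solving λ² − 810204921/90022144·λ + 50625/90022144 = 0 gives λ = 9, 5625/90022144
κ_2(A) = √(λ_max/λ_min) = √(9 / (5625/90022144)) = 379.5200


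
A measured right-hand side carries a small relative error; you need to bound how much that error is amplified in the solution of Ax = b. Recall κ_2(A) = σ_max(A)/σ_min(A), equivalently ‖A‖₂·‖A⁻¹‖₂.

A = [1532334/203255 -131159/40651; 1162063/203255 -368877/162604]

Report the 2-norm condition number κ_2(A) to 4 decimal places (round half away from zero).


78.1750

M = AᵀA = [147937516141/1652503801 -246515178735/6610015204; -246515178735/6610015204 411313173625/26440060816]. tr(M)=16439724449/156450064, det(M)=70644025/39112516
char-poly roots: 1681/16 and 168100/9778129
κ = σ_max/σ_min = (41/4)/(410/3127) = 78.1750


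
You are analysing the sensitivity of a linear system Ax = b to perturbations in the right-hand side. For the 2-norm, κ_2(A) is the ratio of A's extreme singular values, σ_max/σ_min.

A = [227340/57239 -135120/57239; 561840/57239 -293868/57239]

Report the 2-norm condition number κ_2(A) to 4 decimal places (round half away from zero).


AᵀA = [2173654800/19386409 -1158727680/19386409; -1158727680/19386409 619028496/19386409]; tr = 9663264/67081, det = 518400/67081
λ_max, λ_min = (9663264/67081 ± √93239571972096/4499860561)/2 = 144, 3600/67081
κ = σ_max/σ_min = 12/(60/259) = 51.8000

51.8000


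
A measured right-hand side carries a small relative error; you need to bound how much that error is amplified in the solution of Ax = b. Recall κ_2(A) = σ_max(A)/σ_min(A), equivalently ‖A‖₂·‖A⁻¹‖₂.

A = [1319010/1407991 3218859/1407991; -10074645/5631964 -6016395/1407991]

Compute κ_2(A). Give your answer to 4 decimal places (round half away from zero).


form AᵀA = [447526193625/109754389264 268497829215/27438597316; 268497829215/27438597316 161100560754/6859649329] with trace 17900208081/649434256 and determinant 4862025/649434256
eigenvalues of AᵀA: λ = (tr ± √(tr²−4·det))/2 = 441/16, 11025/40589641
κ_2(A) = √(λ_max/λ_min) = √((441/16) / (11025/40589641)) = 318.5500

318.5500


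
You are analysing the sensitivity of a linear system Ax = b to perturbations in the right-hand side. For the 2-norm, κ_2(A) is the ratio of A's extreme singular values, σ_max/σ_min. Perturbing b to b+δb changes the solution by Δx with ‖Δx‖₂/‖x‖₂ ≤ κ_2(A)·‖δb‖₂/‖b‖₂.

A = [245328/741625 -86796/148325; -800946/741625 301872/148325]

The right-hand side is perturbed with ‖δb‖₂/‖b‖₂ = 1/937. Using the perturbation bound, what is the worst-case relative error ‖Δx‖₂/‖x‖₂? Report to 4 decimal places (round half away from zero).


0.1490

AᵀA = [1122720516/880012225 -420922656/176002445; -420922656/176002445 157856400/35200489]; tr = 17540244/3045025, det = 5184/3045025
λ_max, λ_min = (17540244/3045025 ± √307597017941136/9272177250625)/2 = 144/25, 36/121801
σ_max=√(144/25)=(12/5), σ_min=√(36/121801)=(6/349) → κ = 139.6000
perturbation bound = 139.6000·1/937 = 0.1490


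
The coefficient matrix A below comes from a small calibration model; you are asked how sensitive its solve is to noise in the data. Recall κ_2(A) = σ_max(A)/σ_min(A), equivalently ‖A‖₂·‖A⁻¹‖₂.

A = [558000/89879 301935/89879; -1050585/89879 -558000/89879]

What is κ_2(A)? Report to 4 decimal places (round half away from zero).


311.0000

M = AᵀA = [4896515025/27952369 2611440000/27952369; 2611440000/27952369 1392833025/27952369]. tr(M)=21762450/96721, det(M)=50625/96721
eigenvalues of AᵀA: λ = (tr ± √(tr²−4·det))/2 = 225, 225/96721
κ = σ_max/σ_min = 15/(15/311) = 311.0000


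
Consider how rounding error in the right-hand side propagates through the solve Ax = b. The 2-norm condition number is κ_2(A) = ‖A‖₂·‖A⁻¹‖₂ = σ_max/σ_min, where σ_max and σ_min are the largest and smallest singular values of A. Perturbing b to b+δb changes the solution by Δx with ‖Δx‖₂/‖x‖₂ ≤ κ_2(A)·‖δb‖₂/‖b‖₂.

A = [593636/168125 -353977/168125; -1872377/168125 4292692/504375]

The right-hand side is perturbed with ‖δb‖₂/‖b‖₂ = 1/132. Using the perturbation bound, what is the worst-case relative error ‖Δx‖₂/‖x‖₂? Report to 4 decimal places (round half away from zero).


form AᵀA = [6173118929/45225625 -13868701184/135676875; -13868701184/135676875 31287843289/407030625] with trace 3473836546/16281225 and determinant 28398241/651249
λ_max, λ_min = (3473836546/16281225 ± √12021304533192687616/265078287500625)/2 = 5329/25, 133225/651249
κ = σ_max/σ_min = (73/5)/(365/807) = 32.2800
κ_2(A)·‖δb‖/‖b‖ = 0.2445

0.2445


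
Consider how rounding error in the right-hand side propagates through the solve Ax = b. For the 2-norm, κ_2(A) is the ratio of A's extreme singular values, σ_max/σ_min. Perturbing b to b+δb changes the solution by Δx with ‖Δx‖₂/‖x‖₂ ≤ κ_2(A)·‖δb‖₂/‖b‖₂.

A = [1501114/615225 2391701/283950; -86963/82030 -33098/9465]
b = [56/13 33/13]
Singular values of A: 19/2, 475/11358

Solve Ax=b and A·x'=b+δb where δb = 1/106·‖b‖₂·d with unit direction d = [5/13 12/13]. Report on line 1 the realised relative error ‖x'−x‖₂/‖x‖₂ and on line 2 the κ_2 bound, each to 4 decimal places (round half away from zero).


0.0118
2.1430

σ_max = 19/2, σ_min = 475/11358
κ_2(A) = (19/2) / (475/11358) = 227.1600
bound on ‖Δx‖/‖x‖: κ·ε = 227.1600·1/106 = 2.1430
solve Ax = b  →  x = [-91.7320 27.0841]
‖b‖ = 5.0000, ‖x‖ = 95.6468
δb = ε·‖b‖·d = [0.0181 0.0435]; solving A·Δx = δb gives ‖Δx‖ = 1.1279
dividing the unrounded norms, ‖Δx‖/‖x‖ = 0.0118
so the bound overstates the realised error by a factor of ≈ 181.7290 (computed from the unrounded values)


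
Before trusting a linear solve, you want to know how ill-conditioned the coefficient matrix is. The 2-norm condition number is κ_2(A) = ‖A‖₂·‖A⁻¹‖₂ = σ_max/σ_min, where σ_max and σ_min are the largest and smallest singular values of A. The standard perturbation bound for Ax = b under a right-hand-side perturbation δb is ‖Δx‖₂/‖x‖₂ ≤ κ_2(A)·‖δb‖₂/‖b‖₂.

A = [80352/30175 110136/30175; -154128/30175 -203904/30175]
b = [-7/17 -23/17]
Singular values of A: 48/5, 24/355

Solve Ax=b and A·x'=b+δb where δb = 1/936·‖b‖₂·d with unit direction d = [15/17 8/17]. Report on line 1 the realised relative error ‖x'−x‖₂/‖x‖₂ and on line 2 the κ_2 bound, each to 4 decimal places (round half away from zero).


0.0015
0.1517

from the listed singular values, σ₁ = 48/5, σ_n = 24/355
κ_2(A) = (48/5) / (24/355) = 142.0000
perturbation bound = 142.0000·1/936 = 0.1517
solve Ax = b  →  x = [11.8958 -8.7917]
2-norm of b is 1.4142; of x, 14.7920
δb = ε·‖b‖·d = [0.0013 0.0007]; solving A·Δx = δb gives ‖Δx‖ = 0.0223
realised ‖Δx‖/‖x‖ = 0.0015
tightness: 0.0015 against a bound of 0.1517 (unrounded ratio ≈ 0.0100)


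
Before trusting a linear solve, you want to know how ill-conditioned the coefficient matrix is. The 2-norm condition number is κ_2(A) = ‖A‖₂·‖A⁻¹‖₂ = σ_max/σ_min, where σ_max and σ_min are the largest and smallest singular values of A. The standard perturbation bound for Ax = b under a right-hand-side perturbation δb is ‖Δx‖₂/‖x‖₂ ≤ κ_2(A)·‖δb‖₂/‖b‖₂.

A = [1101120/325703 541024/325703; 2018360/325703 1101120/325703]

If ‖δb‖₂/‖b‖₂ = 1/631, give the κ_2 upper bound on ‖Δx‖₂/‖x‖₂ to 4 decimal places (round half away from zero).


0.0893

form AᵀA = [18291496000/367067281 9751518720/367067281; 9751518720/367067281 5208208384/367067281] with trace 81313856/1270129 and determinant 1638400/1270129
eigenvalues of AᵀA: λ = (tr ± √(tr²−4·det))/2 = 64, 25600/1270129
σ_max=√64=8, σ_min=√(25600/1270129)=(160/1127) → κ = 56.3500
κ_2(A)·‖δb‖/‖b‖ = 0.0893


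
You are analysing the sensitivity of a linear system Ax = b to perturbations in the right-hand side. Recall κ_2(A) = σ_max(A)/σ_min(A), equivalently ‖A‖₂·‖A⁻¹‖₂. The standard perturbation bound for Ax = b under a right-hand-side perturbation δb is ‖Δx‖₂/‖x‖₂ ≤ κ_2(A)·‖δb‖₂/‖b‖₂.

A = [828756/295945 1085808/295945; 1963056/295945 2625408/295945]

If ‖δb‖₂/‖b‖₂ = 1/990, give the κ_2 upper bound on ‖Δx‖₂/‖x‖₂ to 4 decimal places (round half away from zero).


0.2874

form AᵀA = [26866422288/518245225 35820667584/518245225; 35820667584/518245225 47761811712/518245225] with trace 2985129360/20729809 and determinant 5308416/20729809
solving λ² − 2985129360/20729809·λ + 5308416/20729809 = 0 gives λ = 144, 36864/20729809
so κ_2 = √(144 / (36864/20729809)) = 284.5625
bound on ‖Δx‖/‖x‖: κ·ε = 284.5625·1/990 = 0.2874


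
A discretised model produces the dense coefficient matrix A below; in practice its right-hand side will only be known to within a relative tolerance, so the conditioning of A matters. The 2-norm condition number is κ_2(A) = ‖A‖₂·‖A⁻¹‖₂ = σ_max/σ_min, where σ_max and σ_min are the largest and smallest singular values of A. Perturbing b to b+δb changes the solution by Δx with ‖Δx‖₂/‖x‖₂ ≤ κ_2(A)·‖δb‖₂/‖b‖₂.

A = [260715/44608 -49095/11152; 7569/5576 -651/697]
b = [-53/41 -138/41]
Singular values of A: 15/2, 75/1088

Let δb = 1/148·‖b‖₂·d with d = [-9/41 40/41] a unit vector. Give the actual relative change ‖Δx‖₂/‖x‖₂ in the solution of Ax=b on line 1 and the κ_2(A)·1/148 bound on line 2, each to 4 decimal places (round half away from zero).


0.0081
0.7351

largest singular value 15/2, smallest 75/1088
κ = σ_max/σ_min = (15/2)/(75/1088) = 108.8000
worst-case relative error ≤ 108.8000 × 1/148 = 0.7351
solve Ax = b  →  x = [-26.3253 -34.6560]
2-norm of b is 3.6056; of x, 43.5208
with δb = [-0.0053 0.0238], A·Δx = δb → ‖Δx‖ = 0.3534
dividing the unrounded norms, ‖Δx‖/‖x‖ = 0.0081
realised/bound (from unrounded values) ≈ 0.0110


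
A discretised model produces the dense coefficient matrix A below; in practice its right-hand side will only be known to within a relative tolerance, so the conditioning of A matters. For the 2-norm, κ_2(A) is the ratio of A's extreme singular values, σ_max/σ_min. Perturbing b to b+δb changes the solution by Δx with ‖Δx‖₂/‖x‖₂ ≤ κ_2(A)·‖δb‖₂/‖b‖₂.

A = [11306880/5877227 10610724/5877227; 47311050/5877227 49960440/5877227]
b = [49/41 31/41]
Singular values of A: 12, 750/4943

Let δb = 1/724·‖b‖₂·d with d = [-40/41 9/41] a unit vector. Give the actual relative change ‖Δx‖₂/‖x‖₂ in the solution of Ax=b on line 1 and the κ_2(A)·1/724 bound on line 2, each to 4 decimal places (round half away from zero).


σ_max = 12, σ_min = 750/4943
condition number: 12 ÷ (750/4943) = 79.0880
worst-case relative error ≤ 79.0880 × 1/724 = 0.1092
solve Ax = b  →  x = [4.8300 -4.4849]
2-norm of b is 1.4142; of x, 6.5912
with δb = [-0.0019 0.0004], A·Δx = δb → ‖Δx‖ = 0.0129
relative error = 0.0020
tightness: 0.0020 against a bound of 0.1092 (unrounded ratio ≈ 0.0179)

0.0020
0.1092


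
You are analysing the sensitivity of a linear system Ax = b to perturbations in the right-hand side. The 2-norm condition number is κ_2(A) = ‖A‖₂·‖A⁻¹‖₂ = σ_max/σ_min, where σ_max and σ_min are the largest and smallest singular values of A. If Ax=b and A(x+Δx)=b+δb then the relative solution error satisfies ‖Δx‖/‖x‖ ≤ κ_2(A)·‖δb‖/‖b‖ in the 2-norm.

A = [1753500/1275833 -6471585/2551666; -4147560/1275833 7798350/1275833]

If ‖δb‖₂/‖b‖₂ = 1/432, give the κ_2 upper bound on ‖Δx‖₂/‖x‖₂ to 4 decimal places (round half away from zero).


M = AᵀA = [119982344400/9631655881 -224959092750/9631655881; -224959092750/9631655881 1687209842025/38526623524]. tr(M)=7498751625/133310116, det(M)=810000/33327529
solving λ² − 7498751625/133310116·λ + 810000/33327529 = 0 gives λ = 225/4, 14400/33327529
κ_2(A) = √(λ_max/λ_min) = √((225/4) / (14400/33327529)) = 360.8125
worst-case relative error ≤ 360.8125 × 1/432 = 0.8352

0.8352


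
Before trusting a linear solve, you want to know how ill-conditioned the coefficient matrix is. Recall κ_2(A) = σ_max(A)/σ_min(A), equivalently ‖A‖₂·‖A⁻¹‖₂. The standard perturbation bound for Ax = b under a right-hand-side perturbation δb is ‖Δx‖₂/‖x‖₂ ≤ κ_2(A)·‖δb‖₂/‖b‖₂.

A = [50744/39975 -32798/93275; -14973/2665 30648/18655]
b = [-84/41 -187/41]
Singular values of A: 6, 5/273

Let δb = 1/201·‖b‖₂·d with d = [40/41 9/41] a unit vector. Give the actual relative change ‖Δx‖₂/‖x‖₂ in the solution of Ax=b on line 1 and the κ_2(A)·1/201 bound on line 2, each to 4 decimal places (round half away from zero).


from the listed singular values, σ₁ = 6, σ_n = 5/273
condition number: 6 ÷ (5/273) = 327.6000
bound on ‖Δx‖/‖x‖: κ·ε = 327.6000·1/201 = 1.6299
solve Ax = b  →  x = [-45.2240 -157.4347]
2-norm of b is 5.0000; of x, 163.8014
δb = ε·‖b‖·d = [0.0243 0.0055]; solving A·Δx = δb gives ‖Δx‖ = 1.3582
relative error = 0.0083
realised/bound (from unrounded values) ≈ 0.0051

0.0083
1.6299


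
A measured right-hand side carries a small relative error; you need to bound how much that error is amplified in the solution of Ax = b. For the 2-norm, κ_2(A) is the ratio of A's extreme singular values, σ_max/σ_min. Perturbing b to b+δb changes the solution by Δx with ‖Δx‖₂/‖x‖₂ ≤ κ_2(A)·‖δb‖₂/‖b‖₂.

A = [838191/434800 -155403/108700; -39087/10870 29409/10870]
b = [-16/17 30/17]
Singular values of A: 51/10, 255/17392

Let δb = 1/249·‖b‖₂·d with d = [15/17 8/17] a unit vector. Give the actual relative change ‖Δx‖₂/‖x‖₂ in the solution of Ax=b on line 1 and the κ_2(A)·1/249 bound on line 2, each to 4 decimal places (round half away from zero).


1.3969
1.3969

largest singular value 51/10, smallest 255/17392
κ = σ_max/σ_min = (51/10)/(255/17392) = 347.8400
κ_2(A)·‖δb‖/‖b‖ = 1.3969
solve Ax = b  →  x = [-0.3137 0.2353]
‖b‖ = 2.0000, ‖x‖ = 0.3922
Δx = A⁻¹·δb where δb = 1/249·2.0000·d; ‖Δx‖ = 0.5478
realised ‖Δx‖/‖x‖ = 1.3969
realised/bound = 1 exactly: the bound is attained for this b and d
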